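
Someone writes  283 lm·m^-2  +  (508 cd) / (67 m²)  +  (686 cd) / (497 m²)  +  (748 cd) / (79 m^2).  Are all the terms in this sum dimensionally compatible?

Dimensions:
  283 lm·m^-2:  lm·m⁻² = cd·m⁻² = m⁻²·cd
  (508 cd) / (67 m²):  [cd] / [m²] = m⁻²·cd
  (686 cd) / (497 m²):  [cd] / [m²] = m⁻²·cd
  (748 cd) / (79 m^2):  [cd] / [m²] = m⁻²·cd
Every term reduces to m⁻²·cd.

Yes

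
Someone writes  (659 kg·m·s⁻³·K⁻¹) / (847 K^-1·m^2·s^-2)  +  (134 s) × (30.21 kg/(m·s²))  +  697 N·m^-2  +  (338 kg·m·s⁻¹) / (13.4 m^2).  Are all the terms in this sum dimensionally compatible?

No

Work out the base dimensions of each:
  (659 kg·m·s⁻³·K⁻¹) / (847 K^-1·m^2·s^-2):  [kg·m·s⁻³·K⁻¹] / [m²·s⁻²·K⁻¹] = kg·m⁻¹·s⁻¹
  (134 s) × (30.21 kg/(m·s²)):  [s] · [kg·m⁻¹·s⁻²] = kg·m⁻¹·s⁻¹
  697 N·m^-2:  N·m⁻² = kg·m·s⁻²·m⁻² = kg·m⁻¹·s⁻²
  (338 kg·m·s⁻¹) / (13.4 m^2):  [kg·m·s⁻¹] / [m²] = kg·m⁻¹·s⁻¹
The terms do not share a single dimension (kg·m⁻¹·s⁻² vs kg·m⁻¹·s⁻¹).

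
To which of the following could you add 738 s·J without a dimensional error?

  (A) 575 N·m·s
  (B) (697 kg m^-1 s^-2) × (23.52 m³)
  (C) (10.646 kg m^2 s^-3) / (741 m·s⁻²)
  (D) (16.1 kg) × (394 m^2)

Reference: J·s = N·m·s = kg·m²·s⁻¹.
Each option:
  (A) N·m·s = kg·m·s⁻²·m·s = kg·m²·s⁻¹  ← same
  (B) [kg·m⁻¹·s⁻²] · [m³] = kg·m²·s⁻²
  (C) [kg·m²·s⁻³] / [m·s⁻²] = kg·m·s⁻¹
  (D) [kg] · [m²] = kg·m²
Only (A) matches kg·m²·s⁻¹.

(A)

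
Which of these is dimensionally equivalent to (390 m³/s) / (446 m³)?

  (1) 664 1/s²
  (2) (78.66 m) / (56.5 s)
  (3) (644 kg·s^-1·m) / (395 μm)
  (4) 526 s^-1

Reference: [m³·s⁻¹] / [m³] = s⁻¹.
Each option:
  (1) s⁻²
  (2) [m] / [s] = m·s⁻¹
  (3) [kg·m·s⁻¹] / [m] = kg·s⁻¹
  (4) s⁻¹  ← same
Only (4) matches s⁻¹.

(4)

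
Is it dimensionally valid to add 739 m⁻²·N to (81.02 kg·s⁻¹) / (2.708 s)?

No

In SI base units:
  739 m⁻²·N:  N·m⁻² = kg·m·s⁻²·m⁻² = kg·m⁻¹·s⁻²
  (81.02 kg·s⁻¹) / (2.708 s):  [kg·s⁻¹] / [s] = kg·s⁻²
kg·m⁻¹·s⁻² ≠ kg·s⁻², so they cannot be added.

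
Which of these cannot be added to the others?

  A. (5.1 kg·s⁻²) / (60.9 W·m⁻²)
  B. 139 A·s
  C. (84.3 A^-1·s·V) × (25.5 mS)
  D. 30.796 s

B.

In SI base units:
  A. [kg·s⁻²] / [kg·s⁻³] = s
  B. A·s = s·A
  C. [kg·m²·s⁻²·A⁻²] · [kg⁻¹·m⁻²·s³·A²] = s
  D. s
All reduce to s except B., which is s·A.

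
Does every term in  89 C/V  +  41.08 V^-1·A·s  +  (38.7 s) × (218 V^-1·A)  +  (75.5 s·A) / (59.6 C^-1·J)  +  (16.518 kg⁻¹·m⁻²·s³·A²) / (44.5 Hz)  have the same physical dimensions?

Yes

Reduce each to base SI dimensions:
  89 C/V:  C·V⁻¹ = s·A·(J·C⁻¹)⁻¹ = kg⁻¹·m⁻²·s⁴·A²
  41.08 V^-1·A·s:  A·s·V⁻¹ = A·s·(J·C⁻¹)⁻¹ = kg⁻¹·m⁻²·s⁴·A²
  (38.7 s) × (218 V^-1·A):  [s] · [kg⁻¹·m⁻²·s³·A²] = kg⁻¹·m⁻²·s⁴·A²
  (75.5 s·A) / (59.6 C^-1·J):  [s·A] / [kg·m²·s⁻³·A⁻¹] = kg⁻¹·m⁻²·s⁴·A²
  (16.518 kg⁻¹·m⁻²·s³·A²) / (44.5 Hz):  [kg⁻¹·m⁻²·s³·A²] / [s⁻¹] = kg⁻¹·m⁻²·s⁴·A²
Every term reduces to kg⁻¹·m⁻²·s⁴·A².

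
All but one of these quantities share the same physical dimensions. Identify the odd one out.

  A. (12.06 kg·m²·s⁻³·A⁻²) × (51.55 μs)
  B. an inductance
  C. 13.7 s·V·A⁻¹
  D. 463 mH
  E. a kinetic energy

E.

Work out the base dimensions of each:
  A. [kg·m²·s⁻³·A⁻²] · [s] = kg·m²·s⁻²·A⁻²
  B. [inductance] = kg·m²·s⁻²·A⁻²
  C. V·s·A⁻¹ = J·C⁻¹·s·A⁻¹ = kg·m²·s⁻²·A⁻²
  D. H = V·s·A⁻¹ = kg·m²·s⁻²·A⁻²
  E. [kinetic energy] = kg·m²·s⁻²
All reduce to kg·m²·s⁻²·A⁻² except E., which is kg·m²·s⁻².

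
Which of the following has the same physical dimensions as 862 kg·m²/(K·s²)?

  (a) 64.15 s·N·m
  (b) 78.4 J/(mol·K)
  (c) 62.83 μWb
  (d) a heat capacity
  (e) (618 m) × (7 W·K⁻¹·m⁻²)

(d)

Reference: kg·m²·s⁻²·K⁻¹.
Each option:
  (a) N·m·s = kg·m·s⁻²·m·s = kg·m²·s⁻¹
  (b) J·mol⁻¹·K⁻¹ = N·m·mol⁻¹·K⁻¹ = kg·m²·s⁻²·K⁻¹·mol⁻¹
  (c) Wb = V·s = kg·m²·s⁻²·A⁻¹
  (d) [heat capacity] = kg·m²·s⁻²·K⁻¹  ← same
  (e) [m] · [kg·s⁻³·K⁻¹] = kg·m·s⁻³·K⁻¹
Only (d) matches kg·m²·s⁻²·K⁻¹.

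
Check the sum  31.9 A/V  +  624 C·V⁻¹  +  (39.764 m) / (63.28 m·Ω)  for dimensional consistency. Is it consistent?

No

Expand each in SI base units:
  31.9 A/V:  A·V⁻¹ = A·(J·C⁻¹)⁻¹ = kg⁻¹·m⁻²·s³·A²
  624 C·V⁻¹:  C·V⁻¹ = s·A·(J·C⁻¹)⁻¹ = kg⁻¹·m⁻²·s⁴·A²
  (39.764 m) / (63.28 m·Ω):  [m] / [kg·m³·s⁻³·A⁻²] = kg⁻¹·m⁻²·s³·A²
The terms do not share a single dimension (kg⁻¹·m⁻²·s³·A² vs kg⁻¹·m⁻²·s⁴·A²).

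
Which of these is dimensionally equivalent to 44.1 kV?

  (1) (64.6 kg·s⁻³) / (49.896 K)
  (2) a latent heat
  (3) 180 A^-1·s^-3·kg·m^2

(3)

Reference: V = J·C⁻¹ = kg·m²·s⁻³·A⁻¹.
Each option:
  (1) [kg·s⁻³] / [K] = kg·s⁻³·K⁻¹
  (2) [latent heat] = m²·s⁻²
  (3) kg·m²·s⁻³·A⁻¹  ← same
Only (3) matches kg·m²·s⁻³·A⁻¹.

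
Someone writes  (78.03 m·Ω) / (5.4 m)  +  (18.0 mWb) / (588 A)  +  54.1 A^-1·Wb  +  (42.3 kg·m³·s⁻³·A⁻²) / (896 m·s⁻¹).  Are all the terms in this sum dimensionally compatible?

No

Expand each in SI base units:
  (78.03 m·Ω) / (5.4 m):  [kg·m³·s⁻³·A⁻²] / [m] = kg·m²·s⁻³·A⁻²
  (18.0 mWb) / (588 A):  [kg·m²·s⁻²·A⁻¹] / [A] = kg·m²·s⁻²·A⁻²
  54.1 A^-1·Wb:  Wb·A⁻¹ = V·s·A⁻¹ = kg·m²·s⁻²·A⁻²
  (42.3 kg·m³·s⁻³·A⁻²) / (896 m·s⁻¹):  [kg·m³·s⁻³·A⁻²] / [m·s⁻¹] = kg·m²·s⁻²·A⁻²
The terms do not share a single dimension (kg·m²·s⁻²·A⁻² vs kg·m²·s⁻³·A⁻²).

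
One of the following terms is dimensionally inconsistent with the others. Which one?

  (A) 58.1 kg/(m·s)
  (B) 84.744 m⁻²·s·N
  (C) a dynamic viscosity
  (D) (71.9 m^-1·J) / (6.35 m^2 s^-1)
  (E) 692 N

(E)

Expand each in SI base units:
  (A) kg·m⁻¹·s⁻¹
  (B) N·s·m⁻² = kg·m·s⁻²·s·m⁻² = kg·m⁻¹·s⁻¹
  (C) [dynamic viscosity] = kg·m⁻¹·s⁻¹
  (D) [kg·m·s⁻²] / [m²·s⁻¹] = kg·m⁻¹·s⁻¹
  (E) N = kg·m·s⁻²
All reduce to kg·m⁻¹·s⁻¹ except (E), which is kg·m·s⁻².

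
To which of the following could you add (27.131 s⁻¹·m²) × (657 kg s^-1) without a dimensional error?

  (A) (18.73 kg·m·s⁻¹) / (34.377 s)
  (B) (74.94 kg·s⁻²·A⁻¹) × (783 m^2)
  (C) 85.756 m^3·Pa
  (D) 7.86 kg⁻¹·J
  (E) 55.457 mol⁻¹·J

(C)

Reference: [m²·s⁻¹] · [kg·s⁻¹] = kg·m²·s⁻².
Each option:
  (A) [kg·m·s⁻¹] / [s] = kg·m·s⁻²
  (B) [kg·s⁻²·A⁻¹] · [m²] = kg·m²·s⁻²·A⁻¹
  (C) Pa·m³ = N·m⁻²·m³ = kg·m²·s⁻²  ← same
  (D) J·kg⁻¹ = N·m·kg⁻¹ = m²·s⁻²
  (E) J·mol⁻¹ = N·m·mol⁻¹ = kg·m²·s⁻²·mol⁻¹
Only (C) matches kg·m²·s⁻².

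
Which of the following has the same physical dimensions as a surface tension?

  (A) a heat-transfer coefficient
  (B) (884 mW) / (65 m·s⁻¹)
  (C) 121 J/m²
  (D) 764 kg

(C)

Reference: [surface tension] = kg·s⁻².
Each option:
  (A) [heat-transfer coefficient] = kg·s⁻³·K⁻¹
  (B) [kg·m²·s⁻³] / [m·s⁻¹] = kg·m·s⁻²
  (C) J·m⁻² = N·m·m⁻² = kg·s⁻²  ← same
  (D) kg
Only (C) matches kg·s⁻².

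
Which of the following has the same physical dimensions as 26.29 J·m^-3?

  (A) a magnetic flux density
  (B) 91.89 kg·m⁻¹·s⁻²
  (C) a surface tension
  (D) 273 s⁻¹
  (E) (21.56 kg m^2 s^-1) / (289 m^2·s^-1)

Reference: J·m⁻³ = N·m·m⁻³ = kg·m⁻¹·s⁻².
Each option:
  (A) [magnetic flux density] = kg·s⁻²·A⁻¹
  (B) kg·m⁻¹·s⁻²  ← same
  (C) [surface tension] = kg·s⁻²
  (D) s⁻¹
  (E) [kg·m²·s⁻¹] / [m²·s⁻¹] = kg
Only (B) matches kg·m⁻¹·s⁻².

(B)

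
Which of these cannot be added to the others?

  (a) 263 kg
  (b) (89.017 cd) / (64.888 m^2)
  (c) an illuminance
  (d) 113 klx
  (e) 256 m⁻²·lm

Reduce each to base SI dimensions:
  (a) kg
  (b) [cd] / [m²] = m⁻²·cd
  (c) [illuminance] = m⁻²·cd
  (d) lx = lm·m⁻² = m⁻²·cd
  (e) lm·m⁻² = cd·m⁻² = m⁻²·cd
All reduce to m⁻²·cd except (a), which is kg.

(a)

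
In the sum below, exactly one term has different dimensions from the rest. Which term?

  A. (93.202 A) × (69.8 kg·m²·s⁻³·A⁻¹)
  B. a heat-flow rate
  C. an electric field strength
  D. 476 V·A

C.

Expand each in SI base units:
  A. [A] · [kg·m²·s⁻³·A⁻¹] = kg·m²·s⁻³
  B. [heat-flow rate] = kg·m²·s⁻³
  C. [electric field strength] = kg·m·s⁻³·A⁻¹
  D. V·A = J·C⁻¹·A = kg·m²·s⁻³
All reduce to kg·m²·s⁻³ except C., which is kg·m·s⁻³·A⁻¹.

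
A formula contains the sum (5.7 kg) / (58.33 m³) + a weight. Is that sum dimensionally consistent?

No

Reduce each to base SI dimensions:
  (5.7 kg) / (58.33 m³):  [kg] / [m³] = kg·m⁻³
  a weight:  [weight] = kg·m·s⁻²
kg·m⁻³ ≠ kg·m·s⁻², so they cannot be added.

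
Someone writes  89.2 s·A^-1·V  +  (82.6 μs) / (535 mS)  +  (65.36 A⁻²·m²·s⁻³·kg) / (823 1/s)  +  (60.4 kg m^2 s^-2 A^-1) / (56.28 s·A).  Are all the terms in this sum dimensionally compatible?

Dimensions:
  89.2 s·A^-1·V:  V·s·A⁻¹ = J·C⁻¹·s·A⁻¹ = kg·m²·s⁻²·A⁻²
  (82.6 μs) / (535 mS):  [s] / [kg⁻¹·m⁻²·s³·A²] = kg·m²·s⁻²·A⁻²
  (65.36 A⁻²·m²·s⁻³·kg) / (823 1/s):  [kg·m²·s⁻³·A⁻²] / [s⁻¹] = kg·m²·s⁻²·A⁻²
  (60.4 kg m^2 s^-2 A^-1) / (56.28 s·A):  [kg·m²·s⁻²·A⁻¹] / [s·A] = kg·m²·s⁻³·A⁻²
The terms do not share a single dimension (kg·m²·s⁻²·A⁻² vs kg·m²·s⁻³·A⁻²).

No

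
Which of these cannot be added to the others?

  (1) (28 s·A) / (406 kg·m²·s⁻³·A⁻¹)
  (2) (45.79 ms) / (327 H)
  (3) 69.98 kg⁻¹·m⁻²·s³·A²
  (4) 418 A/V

Reduce each to base SI dimensions:
  (1) [s·A] / [kg·m²·s⁻³·A⁻¹] = kg⁻¹·m⁻²·s⁴·A²
  (2) [s] / [kg·m²·s⁻²·A⁻²] = kg⁻¹·m⁻²·s³·A²
  (3) kg⁻¹·m⁻²·s³·A²
  (4) A·V⁻¹ = A·(J·C⁻¹)⁻¹ = kg⁻¹·m⁻²·s³·A²
All reduce to kg⁻¹·m⁻²·s³·A² except (1), which is kg⁻¹·m⁻²·s⁴·A².

(1)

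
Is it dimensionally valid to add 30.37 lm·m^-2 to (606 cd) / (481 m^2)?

Work out the base dimensions of each:
  30.37 lm·m^-2:  lm·m⁻² = cd·m⁻² = m⁻²·cd
  (606 cd) / (481 m^2):  [cd] / [m²] = m⁻²·cd
Both are m⁻²·cd, so they have the same dimensions and can be added.

Yes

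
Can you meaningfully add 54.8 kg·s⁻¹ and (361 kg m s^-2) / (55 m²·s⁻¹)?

No

Dimensions:
  54.8 kg·s⁻¹:  kg·s⁻¹
  (361 kg m s^-2) / (55 m²·s⁻¹):  [kg·m·s⁻²] / [m²·s⁻¹] = kg·m⁻¹·s⁻¹
kg·s⁻¹ ≠ kg·m⁻¹·s⁻¹, so they cannot be added.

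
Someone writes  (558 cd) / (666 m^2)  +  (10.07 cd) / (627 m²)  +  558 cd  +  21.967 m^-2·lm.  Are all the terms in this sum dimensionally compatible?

Work out the base dimensions of each:
  (558 cd) / (666 m^2):  [cd] / [m²] = m⁻²·cd
  (10.07 cd) / (627 m²):  [cd] / [m²] = m⁻²·cd
  558 cd:  cd
  21.967 m^-2·lm:  lm·m⁻² = cd·m⁻² = m⁻²·cd
The terms do not share a single dimension (cd vs m⁻²·cd).

No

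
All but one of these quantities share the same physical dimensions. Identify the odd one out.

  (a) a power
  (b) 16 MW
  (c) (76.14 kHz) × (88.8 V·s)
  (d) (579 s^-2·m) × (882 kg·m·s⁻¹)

(c)

Dimensions:
  (a) [power] = kg·m²·s⁻³
  (b) W = J·s⁻¹ = kg·m²·s⁻³
  (c) [s⁻¹] · [kg·m²·s⁻²·A⁻¹] = kg·m²·s⁻³·A⁻¹
  (d) [m·s⁻²] · [kg·m·s⁻¹] = kg·m²·s⁻³
All reduce to kg·m²·s⁻³ except (c), which is kg·m²·s⁻³·A⁻¹.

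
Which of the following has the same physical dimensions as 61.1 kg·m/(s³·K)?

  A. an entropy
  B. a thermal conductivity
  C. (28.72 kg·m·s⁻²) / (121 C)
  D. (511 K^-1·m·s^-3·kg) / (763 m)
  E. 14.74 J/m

B.

Reference: kg·m·s⁻³·K⁻¹.
Each option:
  A. [entropy] = kg·m²·s⁻²·K⁻¹
  B. [thermal conductivity] = kg·m·s⁻³·K⁻¹  ← same
  C. [kg·m·s⁻²] / [s·A] = kg·m·s⁻³·A⁻¹
  D. [kg·m·s⁻³·K⁻¹] / [m] = kg·s⁻³·K⁻¹
  E. J·m⁻¹ = N·m·m⁻¹ = kg·m·s⁻²
Only B. matches kg·m·s⁻³·K⁻¹.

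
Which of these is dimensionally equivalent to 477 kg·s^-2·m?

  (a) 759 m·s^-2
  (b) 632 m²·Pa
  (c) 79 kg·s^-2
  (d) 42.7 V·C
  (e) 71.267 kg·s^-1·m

(b)

Reference: kg·m·s⁻².
Each option:
  (a) m·s⁻²
  (b) Pa·m² = N·m⁻²·m² = kg·m·s⁻²  ← same
  (c) kg·s⁻²
  (d) C·V = s·A·J·C⁻¹ = kg·m²·s⁻²
  (e) kg·m·s⁻¹
Only (b) matches kg·m·s⁻².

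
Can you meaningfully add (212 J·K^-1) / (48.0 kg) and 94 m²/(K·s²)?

Dimensions:
  (212 J·K^-1) / (48.0 kg):  [kg·m²·s⁻²·K⁻¹] / [kg] = m²·s⁻²·K⁻¹
  94 m²/(K·s²):  m²·s⁻²·K⁻¹
Both are m²·s⁻²·K⁻¹, so they have the same dimensions and can be added.

Yes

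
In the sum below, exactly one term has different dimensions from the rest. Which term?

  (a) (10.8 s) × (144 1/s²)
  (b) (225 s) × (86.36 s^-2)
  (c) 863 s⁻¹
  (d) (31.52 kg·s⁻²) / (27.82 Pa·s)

In SI base units:
  (a) [s] · [s⁻²] = s⁻¹
  (b) [s] · [s⁻²] = s⁻¹
  (c) s⁻¹
  (d) [kg·s⁻²] / [kg·m⁻¹·s⁻¹] = m·s⁻¹
All reduce to s⁻¹ except (d), which is m·s⁻¹.

(d)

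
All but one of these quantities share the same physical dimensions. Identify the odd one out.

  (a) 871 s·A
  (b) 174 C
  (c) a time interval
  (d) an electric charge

In SI base units:
  (a) A·s = s·A
  (b) C = s·A
  (c) [time interval] = s
  (d) [electric charge] = s·A
All reduce to s·A except (c), which is s.

(c)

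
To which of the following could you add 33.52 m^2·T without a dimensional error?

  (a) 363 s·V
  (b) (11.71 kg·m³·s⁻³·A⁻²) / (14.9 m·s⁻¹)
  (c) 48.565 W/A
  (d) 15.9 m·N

Reference: T·m² = Wb·m⁻²·m² = kg·m²·s⁻²·A⁻¹.
Each option:
  (a) V·s = J·C⁻¹·s = kg·m²·s⁻²·A⁻¹  ← same
  (b) [kg·m³·s⁻³·A⁻²] / [m·s⁻¹] = kg·m²·s⁻²·A⁻²
  (c) W·A⁻¹ = J·s⁻¹·A⁻¹ = kg·m²·s⁻³·A⁻¹
  (d) N·m = kg·m·s⁻²·m = kg·m²·s⁻²
Only (a) matches kg·m²·s⁻²·A⁻¹.

(a)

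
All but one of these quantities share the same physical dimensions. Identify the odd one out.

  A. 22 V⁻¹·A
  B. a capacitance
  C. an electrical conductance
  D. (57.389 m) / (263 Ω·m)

Expand each in SI base units:
  A. A·V⁻¹ = A·(J·C⁻¹)⁻¹ = kg⁻¹·m⁻²·s³·A²
  B. [capacitance] = kg⁻¹·m⁻²·s⁴·A²
  C. [electrical conductance] = kg⁻¹·m⁻²·s³·A²
  D. [m] / [kg·m³·s⁻³·A⁻²] = kg⁻¹·m⁻²·s³·A²
All reduce to kg⁻¹·m⁻²·s³·A² except B., which is kg⁻¹·m⁻²·s⁴·A².

B.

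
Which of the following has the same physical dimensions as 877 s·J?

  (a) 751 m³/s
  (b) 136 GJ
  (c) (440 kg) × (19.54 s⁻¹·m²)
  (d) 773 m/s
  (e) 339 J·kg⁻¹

(c)

Reference: J·s = N·m·s = kg·m²·s⁻¹.
Each option:
  (a) m³·s⁻¹
  (b) J = N·m = kg·m²·s⁻²
  (c) [kg] · [m²·s⁻¹] = kg·m²·s⁻¹  ← same
  (d) m·s⁻¹
  (e) J·kg⁻¹ = N·m·kg⁻¹ = m²·s⁻²
Only (c) matches kg·m²·s⁻¹.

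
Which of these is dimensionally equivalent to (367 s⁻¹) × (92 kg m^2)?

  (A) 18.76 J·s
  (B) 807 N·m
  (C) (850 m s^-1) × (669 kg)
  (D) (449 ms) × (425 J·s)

(A)

Reference: [s⁻¹] · [kg·m²] = kg·m²·s⁻¹.
Each option:
  (A) J·s = N·m·s = kg·m²·s⁻¹  ← same
  (B) N·m = kg·m·s⁻²·m = kg·m²·s⁻²
  (C) [m·s⁻¹] · [kg] = kg·m·s⁻¹
  (D) [s] · [kg·m²·s⁻¹] = kg·m²
Only (A) matches kg·m²·s⁻¹.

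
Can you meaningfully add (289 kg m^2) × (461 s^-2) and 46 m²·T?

No

Work out the base dimensions of each:
  (289 kg m^2) × (461 s^-2):  [kg·m²] · [s⁻²] = kg·m²·s⁻²
  46 m²·T:  T·m² = Wb·m⁻²·m² = kg·m²·s⁻²·A⁻¹
kg·m²·s⁻² ≠ kg·m²·s⁻²·A⁻¹, so they cannot be added.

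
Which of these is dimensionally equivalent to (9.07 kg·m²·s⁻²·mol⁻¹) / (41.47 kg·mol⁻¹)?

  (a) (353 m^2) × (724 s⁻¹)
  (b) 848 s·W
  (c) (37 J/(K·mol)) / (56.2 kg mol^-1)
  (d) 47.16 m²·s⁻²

Reference: [kg·m²·s⁻²·mol⁻¹] / [kg·mol⁻¹] = m²·s⁻².
Each option:
  (a) [m²] · [s⁻¹] = m²·s⁻¹
  (b) W·s = J·s⁻¹·s = kg·m²·s⁻²
  (c) [kg·m²·s⁻²·K⁻¹·mol⁻¹] / [kg·mol⁻¹] = m²·s⁻²·K⁻¹
  (d) m²·s⁻²  ← same
Only (d) matches m²·s⁻².

(d)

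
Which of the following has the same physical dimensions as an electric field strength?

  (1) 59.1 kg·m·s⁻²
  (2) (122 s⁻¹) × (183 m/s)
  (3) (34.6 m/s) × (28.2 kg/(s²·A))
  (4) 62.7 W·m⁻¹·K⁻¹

(3)

Reference: [electric field strength] = kg·m·s⁻³·A⁻¹.
Each option:
  (1) kg·m·s⁻²
  (2) [s⁻¹] · [m·s⁻¹] = m·s⁻²
  (3) [m·s⁻¹] · [kg·s⁻²·A⁻¹] = kg·m·s⁻³·A⁻¹  ← same
  (4) W·m⁻¹·K⁻¹ = J·s⁻¹·m⁻¹·K⁻¹ = kg·m·s⁻³·K⁻¹
Only (3) matches kg·m·s⁻³·A⁻¹.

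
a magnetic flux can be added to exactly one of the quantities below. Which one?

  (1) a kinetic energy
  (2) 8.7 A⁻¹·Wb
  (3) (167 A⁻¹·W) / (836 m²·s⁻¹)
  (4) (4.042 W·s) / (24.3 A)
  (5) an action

Reference: [magnetic flux] = kg·m²·s⁻²·A⁻¹.
Each option:
  (1) [kinetic energy] = kg·m²·s⁻²
  (2) Wb·A⁻¹ = V·s·A⁻¹ = kg·m²·s⁻²·A⁻²
  (3) [kg·m²·s⁻³·A⁻¹] / [m²·s⁻¹] = kg·s⁻²·A⁻¹
  (4) [kg·m²·s⁻²] / [A] = kg·m²·s⁻²·A⁻¹  ← same
  (5) [action] = kg·m²·s⁻¹
Only (4) matches kg·m²·s⁻²·A⁻¹.

(4)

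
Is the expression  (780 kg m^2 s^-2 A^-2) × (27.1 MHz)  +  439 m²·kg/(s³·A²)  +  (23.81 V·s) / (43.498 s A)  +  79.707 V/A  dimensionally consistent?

Yes

Reduce each to base SI dimensions:
  (780 kg m^2 s^-2 A^-2) × (27.1 MHz):  [kg·m²·s⁻²·A⁻²] · [s⁻¹] = kg·m²·s⁻³·A⁻²
  439 m²·kg/(s³·A²):  kg·m²·s⁻³·A⁻²
  (23.81 V·s) / (43.498 s A):  [kg·m²·s⁻²·A⁻¹] / [s·A] = kg·m²·s⁻³·A⁻²
  79.707 V/A:  V·A⁻¹ = J·C⁻¹·A⁻¹ = kg·m²·s⁻³·A⁻²
Every term reduces to kg·m²·s⁻³·A⁻².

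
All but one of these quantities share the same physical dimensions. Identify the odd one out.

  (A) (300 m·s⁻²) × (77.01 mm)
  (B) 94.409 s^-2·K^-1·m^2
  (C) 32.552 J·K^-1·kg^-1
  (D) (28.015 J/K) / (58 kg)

In SI base units:
  (A) [m·s⁻²] · [m] = m²·s⁻²
  (B) m²·s⁻²·K⁻¹
  (C) J·kg⁻¹·K⁻¹ = N·m·kg⁻¹·K⁻¹ = m²·s⁻²·K⁻¹
  (D) [kg·m²·s⁻²·K⁻¹] / [kg] = m²·s⁻²·K⁻¹
All reduce to m²·s⁻²·K⁻¹ except (A), which is m²·s⁻².

(A)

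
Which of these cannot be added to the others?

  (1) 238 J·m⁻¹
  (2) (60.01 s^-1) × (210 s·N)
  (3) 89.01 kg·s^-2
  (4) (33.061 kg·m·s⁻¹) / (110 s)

(3)

Reduce each to base SI dimensions:
  (1) J·m⁻¹ = N·m·m⁻¹ = kg·m·s⁻²
  (2) [s⁻¹] · [kg·m·s⁻¹] = kg·m·s⁻²
  (3) kg·s⁻²
  (4) [kg·m·s⁻¹] / [s] = kg·m·s⁻²
All reduce to kg·m·s⁻² except (3), which is kg·s⁻².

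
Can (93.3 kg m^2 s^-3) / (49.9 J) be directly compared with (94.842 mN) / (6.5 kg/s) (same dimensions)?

Reduce each to base SI dimensions:
  (93.3 kg m^2 s^-3) / (49.9 J):  [kg·m²·s⁻³] / [kg·m²·s⁻²] = s⁻¹
  (94.842 mN) / (6.5 kg/s):  [kg·m·s⁻²] / [kg·s⁻¹] = m·s⁻¹
s⁻¹ ≠ m·s⁻¹, so they cannot be added.

No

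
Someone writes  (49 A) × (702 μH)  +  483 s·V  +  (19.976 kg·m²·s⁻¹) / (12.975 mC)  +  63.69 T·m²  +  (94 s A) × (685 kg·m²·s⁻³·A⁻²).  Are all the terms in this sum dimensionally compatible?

Yes

Reduce each to base SI dimensions:
  (49 A) × (702 μH):  [A] · [kg·m²·s⁻²·A⁻²] = kg·m²·s⁻²·A⁻¹
  483 s·V:  V·s = J·C⁻¹·s = kg·m²·s⁻²·A⁻¹
  (19.976 kg·m²·s⁻¹) / (12.975 mC):  [kg·m²·s⁻¹] / [s·A] = kg·m²·s⁻²·A⁻¹
  63.69 T·m²:  T·m² = Wb·m⁻²·m² = kg·m²·s⁻²·A⁻¹
  (94 s A) × (685 kg·m²·s⁻³·A⁻²):  [s·A] · [kg·m²·s⁻³·A⁻²] = kg·m²·s⁻²·A⁻¹
Every term reduces to kg·m²·s⁻²·A⁻¹.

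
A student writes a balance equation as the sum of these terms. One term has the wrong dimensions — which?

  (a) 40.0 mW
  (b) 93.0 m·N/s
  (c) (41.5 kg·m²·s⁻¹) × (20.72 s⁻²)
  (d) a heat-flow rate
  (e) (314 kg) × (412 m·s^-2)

(e)

Expand each in SI base units:
  (a) W = J·s⁻¹ = kg·m²·s⁻³
  (b) N·m·s⁻¹ = kg·m·s⁻²·m·s⁻¹ = kg·m²·s⁻³
  (c) [kg·m²·s⁻¹] · [s⁻²] = kg·m²·s⁻³
  (d) [heat-flow rate] = kg·m²·s⁻³
  (e) [kg] · [m·s⁻²] = kg·m·s⁻²
All reduce to kg·m²·s⁻³ except (e), which is kg·m·s⁻².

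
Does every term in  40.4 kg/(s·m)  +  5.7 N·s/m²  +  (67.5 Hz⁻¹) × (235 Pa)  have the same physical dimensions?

Yes

In SI base units:
  40.4 kg/(s·m):  kg·m⁻¹·s⁻¹
  5.7 N·s/m²:  N·s·m⁻² = kg·m·s⁻²·s·m⁻² = kg·m⁻¹·s⁻¹
  (67.5 Hz⁻¹) × (235 Pa):  [s] · [kg·m⁻¹·s⁻²] = kg·m⁻¹·s⁻¹
Every term reduces to kg·m⁻¹·s⁻¹.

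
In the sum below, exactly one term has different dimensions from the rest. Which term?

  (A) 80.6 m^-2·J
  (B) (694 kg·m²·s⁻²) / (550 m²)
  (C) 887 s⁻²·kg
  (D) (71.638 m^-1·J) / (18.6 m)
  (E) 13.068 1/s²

Dimensions:
  (A) J·m⁻² = N·m·m⁻² = kg·s⁻²
  (B) [kg·m²·s⁻²] / [m²] = kg·s⁻²
  (C) kg·s⁻²
  (D) [kg·m·s⁻²] / [m] = kg·s⁻²
  (E) s⁻²
All reduce to kg·s⁻² except (E), which is s⁻².

(E)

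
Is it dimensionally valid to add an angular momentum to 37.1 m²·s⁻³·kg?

Reduce each to base SI dimensions:
  an angular momentum:  [angular momentum] = kg·m²·s⁻¹
  37.1 m²·s⁻³·kg:  kg·m²·s⁻³
kg·m²·s⁻¹ ≠ kg·m²·s⁻³, so they cannot be added.

No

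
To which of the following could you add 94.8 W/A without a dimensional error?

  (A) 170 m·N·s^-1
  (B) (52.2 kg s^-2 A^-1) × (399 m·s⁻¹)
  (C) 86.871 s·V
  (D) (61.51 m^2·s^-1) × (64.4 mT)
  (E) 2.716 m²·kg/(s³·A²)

(D)

Reference: W·A⁻¹ = J·s⁻¹·A⁻¹ = kg·m²·s⁻³·A⁻¹.
Each option:
  (A) N·m·s⁻¹ = kg·m·s⁻²·m·s⁻¹ = kg·m²·s⁻³
  (B) [kg·s⁻²·A⁻¹] · [m·s⁻¹] = kg·m·s⁻³·A⁻¹
  (C) V·s = J·C⁻¹·s = kg·m²·s⁻²·A⁻¹
  (D) [m²·s⁻¹] · [kg·s⁻²·A⁻¹] = kg·m²·s⁻³·A⁻¹  ← same
  (E) kg·m²·s⁻³·A⁻²
Only (D) matches kg·m²·s⁻³·A⁻¹.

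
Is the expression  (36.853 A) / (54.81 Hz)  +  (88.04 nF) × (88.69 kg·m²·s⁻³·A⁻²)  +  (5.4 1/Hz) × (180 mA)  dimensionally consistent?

No

In SI base units:
  (36.853 A) / (54.81 Hz):  [A] / [s⁻¹] = s·A
  (88.04 nF) × (88.69 kg·m²·s⁻³·A⁻²):  [kg⁻¹·m⁻²·s⁴·A²] · [kg·m²·s⁻³·A⁻²] = s
  (5.4 1/Hz) × (180 mA):  [s] · [A] = s·A
The terms do not share a single dimension (s vs s·A).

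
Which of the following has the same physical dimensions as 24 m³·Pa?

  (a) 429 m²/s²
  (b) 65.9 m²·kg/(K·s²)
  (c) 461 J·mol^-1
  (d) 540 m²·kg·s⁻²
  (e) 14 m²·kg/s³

(d)

Reference: Pa·m³ = N·m⁻²·m³ = kg·m²·s⁻².
Each option:
  (a) m²·s⁻²
  (b) kg·m²·s⁻²·K⁻¹
  (c) J·mol⁻¹ = N·m·mol⁻¹ = kg·m²·s⁻²·mol⁻¹
  (d) kg·m²·s⁻²  ← same
  (e) kg·m²·s⁻³
Only (d) matches kg·m²·s⁻².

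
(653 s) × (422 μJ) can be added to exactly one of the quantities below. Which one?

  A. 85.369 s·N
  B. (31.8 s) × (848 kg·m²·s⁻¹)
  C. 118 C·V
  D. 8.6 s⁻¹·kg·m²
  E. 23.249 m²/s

Reference: [s] · [kg·m²·s⁻²] = kg·m²·s⁻¹.
Each option:
  A. N·s = kg·m·s⁻²·s = kg·m·s⁻¹
  B. [s] · [kg·m²·s⁻¹] = kg·m²
  C. C·V = s·A·J·C⁻¹ = kg·m²·s⁻²
  D. kg·m²·s⁻¹  ← same
  E. m²·s⁻¹
Only D. matches kg·m²·s⁻¹.

D.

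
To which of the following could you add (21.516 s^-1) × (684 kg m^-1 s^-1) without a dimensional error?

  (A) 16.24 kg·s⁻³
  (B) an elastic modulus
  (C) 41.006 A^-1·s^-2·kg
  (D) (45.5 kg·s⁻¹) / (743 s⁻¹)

Reference: [s⁻¹] · [kg·m⁻¹·s⁻¹] = kg·m⁻¹·s⁻².
Each option:
  (A) kg·s⁻³
  (B) [elastic modulus] = kg·m⁻¹·s⁻²  ← same
  (C) kg·s⁻²·A⁻¹
  (D) [kg·s⁻¹] / [s⁻¹] = kg
Only (B) matches kg·m⁻¹·s⁻².

(B)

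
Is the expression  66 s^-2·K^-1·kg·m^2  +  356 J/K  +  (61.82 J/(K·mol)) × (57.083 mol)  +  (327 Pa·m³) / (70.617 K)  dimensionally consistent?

Reduce each to base SI dimensions:
  66 s^-2·K^-1·kg·m^2:  kg·m²·s⁻²·K⁻¹
  356 J/K:  J·K⁻¹ = N·m·K⁻¹ = kg·m²·s⁻²·K⁻¹
  (61.82 J/(K·mol)) × (57.083 mol):  [kg·m²·s⁻²·K⁻¹·mol⁻¹] · [mol] = kg·m²·s⁻²·K⁻¹
  (327 Pa·m³) / (70.617 K):  [kg·m²·s⁻²] / [K] = kg·m²·s⁻²·K⁻¹
Every term reduces to kg·m²·s⁻²·K⁻¹.

Yes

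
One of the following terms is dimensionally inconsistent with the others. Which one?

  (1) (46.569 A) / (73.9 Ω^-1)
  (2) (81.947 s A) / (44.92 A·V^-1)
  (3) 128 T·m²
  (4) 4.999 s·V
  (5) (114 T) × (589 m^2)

(1)

Work out the base dimensions of each:
  (1) [A] / [kg⁻¹·m⁻²·s³·A²] = kg·m²·s⁻³·A⁻¹
  (2) [s·A] / [kg⁻¹·m⁻²·s³·A²] = kg·m²·s⁻²·A⁻¹
  (3) T·m² = Wb·m⁻²·m² = kg·m²·s⁻²·A⁻¹
  (4) V·s = J·C⁻¹·s = kg·m²·s⁻²·A⁻¹
  (5) [kg·s⁻²·A⁻¹] · [m²] = kg·m²·s⁻²·A⁻¹
All reduce to kg·m²·s⁻²·A⁻¹ except (1), which is kg·m²·s⁻³·A⁻¹.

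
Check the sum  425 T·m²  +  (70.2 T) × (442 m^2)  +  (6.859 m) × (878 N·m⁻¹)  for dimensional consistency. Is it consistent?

Reduce each to base SI dimensions:
  425 T·m²:  T·m² = Wb·m⁻²·m² = kg·m²·s⁻²·A⁻¹
  (70.2 T) × (442 m^2):  [kg·s⁻²·A⁻¹] · [m²] = kg·m²·s⁻²·A⁻¹
  (6.859 m) × (878 N·m⁻¹):  [m] · [kg·s⁻²] = kg·m·s⁻²
The terms do not share a single dimension (kg·m²·s⁻²·A⁻¹ vs kg·m·s⁻²).

No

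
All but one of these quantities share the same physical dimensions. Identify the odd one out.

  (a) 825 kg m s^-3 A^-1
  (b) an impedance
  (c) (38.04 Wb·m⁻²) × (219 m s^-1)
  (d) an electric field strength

(b)

Reduce each to base SI dimensions:
  (a) kg·m·s⁻³·A⁻¹
  (b) [impedance] = kg·m²·s⁻³·A⁻²
  (c) [kg·s⁻²·A⁻¹] · [m·s⁻¹] = kg·m·s⁻³·A⁻¹
  (d) [electric field strength] = kg·m·s⁻³·A⁻¹
All reduce to kg·m·s⁻³·A⁻¹ except (b), which is kg·m²·s⁻³·A⁻².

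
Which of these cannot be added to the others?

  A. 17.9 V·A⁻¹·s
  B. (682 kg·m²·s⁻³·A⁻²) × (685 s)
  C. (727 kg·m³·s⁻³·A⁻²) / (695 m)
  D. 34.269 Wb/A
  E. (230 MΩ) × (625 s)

C.

Expand each in SI base units:
  A. V·s·A⁻¹ = J·C⁻¹·s·A⁻¹ = kg·m²·s⁻²·A⁻²
  B. [kg·m²·s⁻³·A⁻²] · [s] = kg·m²·s⁻²·A⁻²
  C. [kg·m³·s⁻³·A⁻²] / [m] = kg·m²·s⁻³·A⁻²
  D. Wb·A⁻¹ = V·s·A⁻¹ = kg·m²·s⁻²·A⁻²
  E. [kg·m²·s⁻³·A⁻²] · [s] = kg·m²·s⁻²·A⁻²
All reduce to kg·m²·s⁻²·A⁻² except C., which is kg·m²·s⁻³·A⁻².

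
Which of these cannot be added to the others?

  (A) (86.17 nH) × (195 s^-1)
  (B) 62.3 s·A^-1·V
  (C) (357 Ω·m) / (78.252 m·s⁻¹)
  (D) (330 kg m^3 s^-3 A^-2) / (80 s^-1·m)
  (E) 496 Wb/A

(A)

Reduce each to base SI dimensions:
  (A) [kg·m²·s⁻²·A⁻²] · [s⁻¹] = kg·m²·s⁻³·A⁻²
  (B) V·s·A⁻¹ = J·C⁻¹·s·A⁻¹ = kg·m²·s⁻²·A⁻²
  (C) [kg·m³·s⁻³·A⁻²] / [m·s⁻¹] = kg·m²·s⁻²·A⁻²
  (D) [kg·m³·s⁻³·A⁻²] / [m·s⁻¹] = kg·m²·s⁻²·A⁻²
  (E) Wb·A⁻¹ = V·s·A⁻¹ = kg·m²·s⁻²·A⁻²
All reduce to kg·m²·s⁻²·A⁻² except (A), which is kg·m²·s⁻³·A⁻².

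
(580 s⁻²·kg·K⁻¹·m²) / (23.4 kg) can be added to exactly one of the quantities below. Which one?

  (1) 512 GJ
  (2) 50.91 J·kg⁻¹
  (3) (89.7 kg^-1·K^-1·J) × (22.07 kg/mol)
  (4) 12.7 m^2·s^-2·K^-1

(4)

Reference: [kg·m²·s⁻²·K⁻¹] / [kg] = m²·s⁻²·K⁻¹.
Each option:
  (1) J = N·m = kg·m²·s⁻²
  (2) J·kg⁻¹ = N·m·kg⁻¹ = m²·s⁻²
  (3) [m²·s⁻²·K⁻¹] · [kg·mol⁻¹] = kg·m²·s⁻²·K⁻¹·mol⁻¹
  (4) m²·s⁻²·K⁻¹  ← same
Only (4) matches m²·s⁻²·K⁻¹.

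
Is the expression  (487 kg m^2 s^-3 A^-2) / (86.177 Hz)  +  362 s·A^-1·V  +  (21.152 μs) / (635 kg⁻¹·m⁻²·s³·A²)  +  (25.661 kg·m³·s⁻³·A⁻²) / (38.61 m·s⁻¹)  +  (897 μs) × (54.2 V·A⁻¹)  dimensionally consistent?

In SI base units:
  (487 kg m^2 s^-3 A^-2) / (86.177 Hz):  [kg·m²·s⁻³·A⁻²] / [s⁻¹] = kg·m²·s⁻²·A⁻²
  362 s·A^-1·V:  V·s·A⁻¹ = J·C⁻¹·s·A⁻¹ = kg·m²·s⁻²·A⁻²
  (21.152 μs) / (635 kg⁻¹·m⁻²·s³·A²):  [s] / [kg⁻¹·m⁻²·s³·A²] = kg·m²·s⁻²·A⁻²
  (25.661 kg·m³·s⁻³·A⁻²) / (38.61 m·s⁻¹):  [kg·m³·s⁻³·A⁻²] / [m·s⁻¹] = kg·m²·s⁻²·A⁻²
  (897 μs) × (54.2 V·A⁻¹):  [s] · [kg·m²·s⁻³·A⁻²] = kg·m²·s⁻²·A⁻²
Every term reduces to kg·m²·s⁻²·A⁻².

Yes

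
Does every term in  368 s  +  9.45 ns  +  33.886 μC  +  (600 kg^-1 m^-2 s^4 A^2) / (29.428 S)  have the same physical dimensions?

No

In SI base units:
  368 s:  s
  9.45 ns:  s
  33.886 μC:  C = s·A
  (600 kg^-1 m^-2 s^4 A^2) / (29.428 S):  [kg⁻¹·m⁻²·s⁴·A²] / [kg⁻¹·m⁻²·s³·A²] = s
The terms do not share a single dimension (s vs s·A).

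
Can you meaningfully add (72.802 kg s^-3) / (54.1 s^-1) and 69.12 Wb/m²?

Expand each in SI base units:
  (72.802 kg s^-3) / (54.1 s^-1):  [kg·s⁻³] / [s⁻¹] = kg·s⁻²
  69.12 Wb/m²:  Wb·m⁻² = V·s·m⁻² = kg·s⁻²·A⁻¹
kg·s⁻² ≠ kg·s⁻²·A⁻¹, so they cannot be added.

No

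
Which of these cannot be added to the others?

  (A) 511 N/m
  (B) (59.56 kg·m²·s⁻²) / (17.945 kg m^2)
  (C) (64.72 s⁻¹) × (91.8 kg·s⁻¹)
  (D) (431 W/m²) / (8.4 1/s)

Expand each in SI base units:
  (A) N·m⁻¹ = kg·m·s⁻²·m⁻¹ = kg·s⁻²
  (B) [kg·m²·s⁻²] / [kg·m²] = s⁻²
  (C) [s⁻¹] · [kg·s⁻¹] = kg·s⁻²
  (D) [kg·s⁻³] / [s⁻¹] = kg·s⁻²
All reduce to kg·s⁻² except (B), which is s⁻².

(B)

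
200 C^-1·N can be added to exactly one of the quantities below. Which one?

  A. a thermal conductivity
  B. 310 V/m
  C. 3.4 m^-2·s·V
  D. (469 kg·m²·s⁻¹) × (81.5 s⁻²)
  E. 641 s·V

B.

Reference: N·C⁻¹ = kg·m·s⁻²·(s·A)⁻¹ = kg·m·s⁻³·A⁻¹.
Each option:
  A. [thermal conductivity] = kg·m·s⁻³·K⁻¹
  B. V·m⁻¹ = J·C⁻¹·m⁻¹ = kg·m·s⁻³·A⁻¹  ← same
  C. V·s·m⁻² = J·C⁻¹·s·m⁻² = kg·s⁻²·A⁻¹
  D. [kg·m²·s⁻¹] · [s⁻²] = kg·m²·s⁻³
  E. V·s = J·C⁻¹·s = kg·m²·s⁻²·A⁻¹
Only B. matches kg·m·s⁻³·A⁻¹.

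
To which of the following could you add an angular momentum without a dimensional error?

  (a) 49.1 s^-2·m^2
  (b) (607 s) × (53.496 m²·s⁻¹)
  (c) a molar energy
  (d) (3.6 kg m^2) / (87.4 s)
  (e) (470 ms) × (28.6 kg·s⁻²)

Reference: [angular momentum] = kg·m²·s⁻¹.
Each option:
  (a) m²·s⁻²
  (b) [s] · [m²·s⁻¹] = m²
  (c) [molar energy] = kg·m²·s⁻²·mol⁻¹
  (d) [kg·m²] / [s] = kg·m²·s⁻¹  ← same
  (e) [s] · [kg·s⁻²] = kg·s⁻¹
Only (d) matches kg·m²·s⁻¹.

(d)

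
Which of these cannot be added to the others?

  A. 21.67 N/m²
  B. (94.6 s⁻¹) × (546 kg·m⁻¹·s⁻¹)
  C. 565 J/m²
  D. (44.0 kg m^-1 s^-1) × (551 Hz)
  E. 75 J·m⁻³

C.

Expand each in SI base units:
  A. N·m⁻² = kg·m·s⁻²·m⁻² = kg·m⁻¹·s⁻²
  B. [s⁻¹] · [kg·m⁻¹·s⁻¹] = kg·m⁻¹·s⁻²
  C. J·m⁻² = N·m·m⁻² = kg·s⁻²
  D. [kg·m⁻¹·s⁻¹] · [s⁻¹] = kg·m⁻¹·s⁻²
  E. J·m⁻³ = N·m·m⁻³ = kg·m⁻¹·s⁻²
All reduce to kg·m⁻¹·s⁻² except C., which is kg·s⁻².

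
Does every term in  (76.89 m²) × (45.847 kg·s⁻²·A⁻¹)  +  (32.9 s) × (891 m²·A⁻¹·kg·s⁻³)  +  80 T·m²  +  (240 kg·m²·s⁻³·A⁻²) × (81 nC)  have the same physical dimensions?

Work out the base dimensions of each:
  (76.89 m²) × (45.847 kg·s⁻²·A⁻¹):  [m²] · [kg·s⁻²·A⁻¹] = kg·m²·s⁻²·A⁻¹
  (32.9 s) × (891 m²·A⁻¹·kg·s⁻³):  [s] · [kg·m²·s⁻³·A⁻¹] = kg·m²·s⁻²·A⁻¹
  80 T·m²:  T·m² = Wb·m⁻²·m² = kg·m²·s⁻²·A⁻¹
  (240 kg·m²·s⁻³·A⁻²) × (81 nC):  [kg·m²·s⁻³·A⁻²] · [s·A] = kg·m²·s⁻²·A⁻¹
Every term reduces to kg·m²·s⁻²·A⁻¹.

Yes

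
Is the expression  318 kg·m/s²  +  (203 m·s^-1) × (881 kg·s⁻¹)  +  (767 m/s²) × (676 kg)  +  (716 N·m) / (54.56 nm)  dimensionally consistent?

Yes

Expand each in SI base units:
  318 kg·m/s²:  kg·m·s⁻²
  (203 m·s^-1) × (881 kg·s⁻¹):  [m·s⁻¹] · [kg·s⁻¹] = kg·m·s⁻²
  (767 m/s²) × (676 kg):  [m·s⁻²] · [kg] = kg·m·s⁻²
  (716 N·m) / (54.56 nm):  [kg·m²·s⁻²] / [m] = kg·m·s⁻²
Every term reduces to kg·m·s⁻².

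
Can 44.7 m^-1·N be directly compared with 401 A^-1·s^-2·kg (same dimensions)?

No

Expand each in SI base units:
  44.7 m^-1·N:  N·m⁻¹ = kg·m·s⁻²·m⁻¹ = kg·s⁻²
  401 A^-1·s^-2·kg:  kg·s⁻²·A⁻¹
kg·s⁻² ≠ kg·s⁻²·A⁻¹, so they cannot be added.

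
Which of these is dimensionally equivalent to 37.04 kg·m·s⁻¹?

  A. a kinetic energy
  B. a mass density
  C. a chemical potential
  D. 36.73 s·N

D.

Reference: kg·m·s⁻¹.
Each option:
  A. [kinetic energy] = kg·m²·s⁻²
  B. [mass density] = kg·m⁻³
  C. [chemical potential] = kg·m²·s⁻²·mol⁻¹
  D. N·s = kg·m·s⁻²·s = kg·m·s⁻¹  ← same
Only D. matches kg·m·s⁻¹.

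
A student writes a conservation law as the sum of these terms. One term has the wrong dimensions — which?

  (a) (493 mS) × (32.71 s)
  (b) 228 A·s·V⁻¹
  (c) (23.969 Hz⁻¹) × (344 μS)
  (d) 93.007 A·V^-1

(d)

Reduce each to base SI dimensions:
  (a) [kg⁻¹·m⁻²·s³·A²] · [s] = kg⁻¹·m⁻²·s⁴·A²
  (b) A·s·V⁻¹ = A·s·(J·C⁻¹)⁻¹ = kg⁻¹·m⁻²·s⁴·A²
  (c) [s] · [kg⁻¹·m⁻²·s³·A²] = kg⁻¹·m⁻²·s⁴·A²
  (d) A·V⁻¹ = A·(J·C⁻¹)⁻¹ = kg⁻¹·m⁻²·s³·A²
All reduce to kg⁻¹·m⁻²·s⁴·A² except (d), which is kg⁻¹·m⁻²·s³·A².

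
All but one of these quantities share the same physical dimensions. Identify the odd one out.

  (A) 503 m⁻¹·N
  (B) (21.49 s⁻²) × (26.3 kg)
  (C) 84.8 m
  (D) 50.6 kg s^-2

Expand each in SI base units:
  (A) N·m⁻¹ = kg·m·s⁻²·m⁻¹ = kg·s⁻²
  (B) [s⁻²] · [kg] = kg·s⁻²
  (C) m
  (D) kg·s⁻²
All reduce to kg·s⁻² except (C), which is m.

(C)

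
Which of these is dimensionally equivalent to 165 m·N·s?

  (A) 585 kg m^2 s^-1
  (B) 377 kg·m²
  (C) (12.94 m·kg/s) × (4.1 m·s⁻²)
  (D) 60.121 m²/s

(A)

Reference: N·m·s = kg·m·s⁻²·m·s = kg·m²·s⁻¹.
Each option:
  (A) kg·m²·s⁻¹  ← same
  (B) kg·m²
  (C) [kg·m·s⁻¹] · [m·s⁻²] = kg·m²·s⁻³
  (D) m²·s⁻¹
Only (A) matches kg·m²·s⁻¹.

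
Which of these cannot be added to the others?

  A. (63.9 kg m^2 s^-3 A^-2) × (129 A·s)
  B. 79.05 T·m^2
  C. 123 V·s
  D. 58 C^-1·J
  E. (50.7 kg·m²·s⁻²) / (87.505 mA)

Expand each in SI base units:
  A. [kg·m²·s⁻³·A⁻²] · [s·A] = kg·m²·s⁻²·A⁻¹
  B. T·m² = Wb·m⁻²·m² = kg·m²·s⁻²·A⁻¹
  C. V·s = J·C⁻¹·s = kg·m²·s⁻²·A⁻¹
  D. J·C⁻¹ = N·m·(s·A)⁻¹ = kg·m²·s⁻³·A⁻¹
  E. [kg·m²·s⁻²] / [A] = kg·m²·s⁻²·A⁻¹
All reduce to kg·m²·s⁻²·A⁻¹ except D., which is kg·m²·s⁻³·A⁻¹.

D.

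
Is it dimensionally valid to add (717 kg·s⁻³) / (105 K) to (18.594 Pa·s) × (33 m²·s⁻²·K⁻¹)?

Work out the base dimensions of each:
  (717 kg·s⁻³) / (105 K):  [kg·s⁻³] / [K] = kg·s⁻³·K⁻¹
  (18.594 Pa·s) × (33 m²·s⁻²·K⁻¹):  [kg·m⁻¹·s⁻¹] · [m²·s⁻²·K⁻¹] = kg·m·s⁻³·K⁻¹
kg·s⁻³·K⁻¹ ≠ kg·m·s⁻³·K⁻¹, so they cannot be added.

No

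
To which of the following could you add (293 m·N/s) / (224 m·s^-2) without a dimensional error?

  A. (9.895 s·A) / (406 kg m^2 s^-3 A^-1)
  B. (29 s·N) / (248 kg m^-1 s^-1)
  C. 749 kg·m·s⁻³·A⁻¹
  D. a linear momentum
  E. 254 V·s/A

Reference: [kg·m²·s⁻³] / [m·s⁻²] = kg·m·s⁻¹.
Each option:
  A. [s·A] / [kg·m²·s⁻³·A⁻¹] = kg⁻¹·m⁻²·s⁴·A²
  B. [kg·m·s⁻¹] / [kg·m⁻¹·s⁻¹] = m²
  C. kg·m·s⁻³·A⁻¹
  D. [linear momentum] = kg·m·s⁻¹  ← same
  E. V·s·A⁻¹ = J·C⁻¹·s·A⁻¹ = kg·m²·s⁻²·A⁻²
Only D. matches kg·m·s⁻¹.

D.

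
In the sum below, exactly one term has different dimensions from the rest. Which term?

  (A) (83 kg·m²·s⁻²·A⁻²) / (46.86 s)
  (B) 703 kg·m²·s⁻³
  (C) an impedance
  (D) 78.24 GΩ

(B)

In SI base units:
  (A) [kg·m²·s⁻²·A⁻²] / [s] = kg·m²·s⁻³·A⁻²
  (B) kg·m²·s⁻³
  (C) [impedance] = kg·m²·s⁻³·A⁻²
  (D) Ω = V·A⁻¹ = kg·m²·s⁻³·A⁻²
All reduce to kg·m²·s⁻³·A⁻² except (B), which is kg·m²·s⁻³.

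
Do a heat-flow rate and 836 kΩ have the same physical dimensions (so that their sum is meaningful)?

In SI base units:
  a heat-flow rate:  [heat-flow rate] = kg·m²·s⁻³
  836 kΩ:  Ω = V·A⁻¹ = kg·m²·s⁻³·A⁻²
kg·m²·s⁻³ ≠ kg·m²·s⁻³·A⁻², so they cannot be added.

No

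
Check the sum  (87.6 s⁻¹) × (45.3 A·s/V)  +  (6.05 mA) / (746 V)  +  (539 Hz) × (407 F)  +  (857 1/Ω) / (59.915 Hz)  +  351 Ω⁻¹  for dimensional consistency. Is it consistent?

No

Expand each in SI base units:
  (87.6 s⁻¹) × (45.3 A·s/V):  [s⁻¹] · [kg⁻¹·m⁻²·s⁴·A²] = kg⁻¹·m⁻²·s³·A²
  (6.05 mA) / (746 V):  [A] / [kg·m²·s⁻³·A⁻¹] = kg⁻¹·m⁻²·s³·A²
  (539 Hz) × (407 F):  [s⁻¹] · [kg⁻¹·m⁻²·s⁴·A²] = kg⁻¹·m⁻²·s³·A²
  (857 1/Ω) / (59.915 Hz):  [kg⁻¹·m⁻²·s³·A²] / [s⁻¹] = kg⁻¹·m⁻²·s⁴·A²
  351 Ω⁻¹:  Ω⁻¹ = (V·A⁻¹)⁻¹ = kg⁻¹·m⁻²·s³·A²
The terms do not share a single dimension (kg⁻¹·m⁻²·s³·A² vs kg⁻¹·m⁻²·s⁴·A²).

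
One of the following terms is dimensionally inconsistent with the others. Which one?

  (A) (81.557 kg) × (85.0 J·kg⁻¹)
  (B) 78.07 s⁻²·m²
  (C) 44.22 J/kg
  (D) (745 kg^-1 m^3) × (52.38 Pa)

Dimensions:
  (A) [kg] · [m²·s⁻²] = kg·m²·s⁻²
  (B) m²·s⁻²
  (C) J·kg⁻¹ = N·m·kg⁻¹ = m²·s⁻²
  (D) [kg⁻¹·m³] · [kg·m⁻¹·s⁻²] = m²·s⁻²
All reduce to m²·s⁻² except (A), which is kg·m²·s⁻².

(A)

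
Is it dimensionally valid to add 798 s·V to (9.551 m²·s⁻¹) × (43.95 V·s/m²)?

No

Dimensions:
  798 s·V:  V·s = J·C⁻¹·s = kg·m²·s⁻²·A⁻¹
  (9.551 m²·s⁻¹) × (43.95 V·s/m²):  [m²·s⁻¹] · [kg·s⁻²·A⁻¹] = kg·m²·s⁻³·A⁻¹
kg·m²·s⁻²·A⁻¹ ≠ kg·m²·s⁻³·A⁻¹, so they cannot be added.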